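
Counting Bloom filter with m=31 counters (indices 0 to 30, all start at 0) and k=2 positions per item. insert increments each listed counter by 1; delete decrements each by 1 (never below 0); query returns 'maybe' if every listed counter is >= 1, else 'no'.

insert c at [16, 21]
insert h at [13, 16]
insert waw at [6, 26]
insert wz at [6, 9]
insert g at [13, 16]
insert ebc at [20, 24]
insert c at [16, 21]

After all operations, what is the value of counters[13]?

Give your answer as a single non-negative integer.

Answer: 2

Derivation:
Step 1: insert c at [16, 21] -> counters=[0,0,0,0,0,0,0,0,0,0,0,0,0,0,0,0,1,0,0,0,0,1,0,0,0,0,0,0,0,0,0]
Step 2: insert h at [13, 16] -> counters=[0,0,0,0,0,0,0,0,0,0,0,0,0,1,0,0,2,0,0,0,0,1,0,0,0,0,0,0,0,0,0]
Step 3: insert waw at [6, 26] -> counters=[0,0,0,0,0,0,1,0,0,0,0,0,0,1,0,0,2,0,0,0,0,1,0,0,0,0,1,0,0,0,0]
Step 4: insert wz at [6, 9] -> counters=[0,0,0,0,0,0,2,0,0,1,0,0,0,1,0,0,2,0,0,0,0,1,0,0,0,0,1,0,0,0,0]
Step 5: insert g at [13, 16] -> counters=[0,0,0,0,0,0,2,0,0,1,0,0,0,2,0,0,3,0,0,0,0,1,0,0,0,0,1,0,0,0,0]
Step 6: insert ebc at [20, 24] -> counters=[0,0,0,0,0,0,2,0,0,1,0,0,0,2,0,0,3,0,0,0,1,1,0,0,1,0,1,0,0,0,0]
Step 7: insert c at [16, 21] -> counters=[0,0,0,0,0,0,2,0,0,1,0,0,0,2,0,0,4,0,0,0,1,2,0,0,1,0,1,0,0,0,0]
Final counters=[0,0,0,0,0,0,2,0,0,1,0,0,0,2,0,0,4,0,0,0,1,2,0,0,1,0,1,0,0,0,0] -> counters[13]=2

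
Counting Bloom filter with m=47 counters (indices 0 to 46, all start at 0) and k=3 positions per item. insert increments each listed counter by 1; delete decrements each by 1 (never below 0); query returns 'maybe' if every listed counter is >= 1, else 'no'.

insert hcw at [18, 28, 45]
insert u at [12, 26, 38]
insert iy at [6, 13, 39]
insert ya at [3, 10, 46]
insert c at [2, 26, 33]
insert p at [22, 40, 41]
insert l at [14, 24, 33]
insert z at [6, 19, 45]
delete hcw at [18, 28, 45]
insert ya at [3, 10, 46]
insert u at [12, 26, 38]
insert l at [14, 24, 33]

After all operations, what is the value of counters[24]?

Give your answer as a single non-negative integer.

Step 1: insert hcw at [18, 28, 45] -> counters=[0,0,0,0,0,0,0,0,0,0,0,0,0,0,0,0,0,0,1,0,0,0,0,0,0,0,0,0,1,0,0,0,0,0,0,0,0,0,0,0,0,0,0,0,0,1,0]
Step 2: insert u at [12, 26, 38] -> counters=[0,0,0,0,0,0,0,0,0,0,0,0,1,0,0,0,0,0,1,0,0,0,0,0,0,0,1,0,1,0,0,0,0,0,0,0,0,0,1,0,0,0,0,0,0,1,0]
Step 3: insert iy at [6, 13, 39] -> counters=[0,0,0,0,0,0,1,0,0,0,0,0,1,1,0,0,0,0,1,0,0,0,0,0,0,0,1,0,1,0,0,0,0,0,0,0,0,0,1,1,0,0,0,0,0,1,0]
Step 4: insert ya at [3, 10, 46] -> counters=[0,0,0,1,0,0,1,0,0,0,1,0,1,1,0,0,0,0,1,0,0,0,0,0,0,0,1,0,1,0,0,0,0,0,0,0,0,0,1,1,0,0,0,0,0,1,1]
Step 5: insert c at [2, 26, 33] -> counters=[0,0,1,1,0,0,1,0,0,0,1,0,1,1,0,0,0,0,1,0,0,0,0,0,0,0,2,0,1,0,0,0,0,1,0,0,0,0,1,1,0,0,0,0,0,1,1]
Step 6: insert p at [22, 40, 41] -> counters=[0,0,1,1,0,0,1,0,0,0,1,0,1,1,0,0,0,0,1,0,0,0,1,0,0,0,2,0,1,0,0,0,0,1,0,0,0,0,1,1,1,1,0,0,0,1,1]
Step 7: insert l at [14, 24, 33] -> counters=[0,0,1,1,0,0,1,0,0,0,1,0,1,1,1,0,0,0,1,0,0,0,1,0,1,0,2,0,1,0,0,0,0,2,0,0,0,0,1,1,1,1,0,0,0,1,1]
Step 8: insert z at [6, 19, 45] -> counters=[0,0,1,1,0,0,2,0,0,0,1,0,1,1,1,0,0,0,1,1,0,0,1,0,1,0,2,0,1,0,0,0,0,2,0,0,0,0,1,1,1,1,0,0,0,2,1]
Step 9: delete hcw at [18, 28, 45] -> counters=[0,0,1,1,0,0,2,0,0,0,1,0,1,1,1,0,0,0,0,1,0,0,1,0,1,0,2,0,0,0,0,0,0,2,0,0,0,0,1,1,1,1,0,0,0,1,1]
Step 10: insert ya at [3, 10, 46] -> counters=[0,0,1,2,0,0,2,0,0,0,2,0,1,1,1,0,0,0,0,1,0,0,1,0,1,0,2,0,0,0,0,0,0,2,0,0,0,0,1,1,1,1,0,0,0,1,2]
Step 11: insert u at [12, 26, 38] -> counters=[0,0,1,2,0,0,2,0,0,0,2,0,2,1,1,0,0,0,0,1,0,0,1,0,1,0,3,0,0,0,0,0,0,2,0,0,0,0,2,1,1,1,0,0,0,1,2]
Step 12: insert l at [14, 24, 33] -> counters=[0,0,1,2,0,0,2,0,0,0,2,0,2,1,2,0,0,0,0,1,0,0,1,0,2,0,3,0,0,0,0,0,0,3,0,0,0,0,2,1,1,1,0,0,0,1,2]
Final counters=[0,0,1,2,0,0,2,0,0,0,2,0,2,1,2,0,0,0,0,1,0,0,1,0,2,0,3,0,0,0,0,0,0,3,0,0,0,0,2,1,1,1,0,0,0,1,2] -> counters[24]=2

Answer: 2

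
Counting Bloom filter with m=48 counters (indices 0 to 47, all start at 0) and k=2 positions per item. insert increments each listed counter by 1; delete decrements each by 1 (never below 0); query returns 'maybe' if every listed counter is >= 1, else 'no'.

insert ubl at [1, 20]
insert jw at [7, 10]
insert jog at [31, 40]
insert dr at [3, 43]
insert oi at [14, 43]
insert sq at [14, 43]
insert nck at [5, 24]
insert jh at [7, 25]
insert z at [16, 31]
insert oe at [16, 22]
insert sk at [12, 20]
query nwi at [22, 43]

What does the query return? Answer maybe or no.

Answer: maybe

Derivation:
Step 1: insert ubl at [1, 20] -> counters=[0,1,0,0,0,0,0,0,0,0,0,0,0,0,0,0,0,0,0,0,1,0,0,0,0,0,0,0,0,0,0,0,0,0,0,0,0,0,0,0,0,0,0,0,0,0,0,0]
Step 2: insert jw at [7, 10] -> counters=[0,1,0,0,0,0,0,1,0,0,1,0,0,0,0,0,0,0,0,0,1,0,0,0,0,0,0,0,0,0,0,0,0,0,0,0,0,0,0,0,0,0,0,0,0,0,0,0]
Step 3: insert jog at [31, 40] -> counters=[0,1,0,0,0,0,0,1,0,0,1,0,0,0,0,0,0,0,0,0,1,0,0,0,0,0,0,0,0,0,0,1,0,0,0,0,0,0,0,0,1,0,0,0,0,0,0,0]
Step 4: insert dr at [3, 43] -> counters=[0,1,0,1,0,0,0,1,0,0,1,0,0,0,0,0,0,0,0,0,1,0,0,0,0,0,0,0,0,0,0,1,0,0,0,0,0,0,0,0,1,0,0,1,0,0,0,0]
Step 5: insert oi at [14, 43] -> counters=[0,1,0,1,0,0,0,1,0,0,1,0,0,0,1,0,0,0,0,0,1,0,0,0,0,0,0,0,0,0,0,1,0,0,0,0,0,0,0,0,1,0,0,2,0,0,0,0]
Step 6: insert sq at [14, 43] -> counters=[0,1,0,1,0,0,0,1,0,0,1,0,0,0,2,0,0,0,0,0,1,0,0,0,0,0,0,0,0,0,0,1,0,0,0,0,0,0,0,0,1,0,0,3,0,0,0,0]
Step 7: insert nck at [5, 24] -> counters=[0,1,0,1,0,1,0,1,0,0,1,0,0,0,2,0,0,0,0,0,1,0,0,0,1,0,0,0,0,0,0,1,0,0,0,0,0,0,0,0,1,0,0,3,0,0,0,0]
Step 8: insert jh at [7, 25] -> counters=[0,1,0,1,0,1,0,2,0,0,1,0,0,0,2,0,0,0,0,0,1,0,0,0,1,1,0,0,0,0,0,1,0,0,0,0,0,0,0,0,1,0,0,3,0,0,0,0]
Step 9: insert z at [16, 31] -> counters=[0,1,0,1,0,1,0,2,0,0,1,0,0,0,2,0,1,0,0,0,1,0,0,0,1,1,0,0,0,0,0,2,0,0,0,0,0,0,0,0,1,0,0,3,0,0,0,0]
Step 10: insert oe at [16, 22] -> counters=[0,1,0,1,0,1,0,2,0,0,1,0,0,0,2,0,2,0,0,0,1,0,1,0,1,1,0,0,0,0,0,2,0,0,0,0,0,0,0,0,1,0,0,3,0,0,0,0]
Step 11: insert sk at [12, 20] -> counters=[0,1,0,1,0,1,0,2,0,0,1,0,1,0,2,0,2,0,0,0,2,0,1,0,1,1,0,0,0,0,0,2,0,0,0,0,0,0,0,0,1,0,0,3,0,0,0,0]
Query nwi: check counters[22]=1 counters[43]=3 -> maybe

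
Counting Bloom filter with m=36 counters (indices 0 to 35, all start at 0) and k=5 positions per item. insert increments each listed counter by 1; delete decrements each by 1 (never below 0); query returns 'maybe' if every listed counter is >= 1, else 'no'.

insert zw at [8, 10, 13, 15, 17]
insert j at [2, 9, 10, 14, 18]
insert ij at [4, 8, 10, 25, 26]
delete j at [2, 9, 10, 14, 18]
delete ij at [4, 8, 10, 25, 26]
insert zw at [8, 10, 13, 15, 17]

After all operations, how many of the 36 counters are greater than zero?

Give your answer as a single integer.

Step 1: insert zw at [8, 10, 13, 15, 17] -> counters=[0,0,0,0,0,0,0,0,1,0,1,0,0,1,0,1,0,1,0,0,0,0,0,0,0,0,0,0,0,0,0,0,0,0,0,0]
Step 2: insert j at [2, 9, 10, 14, 18] -> counters=[0,0,1,0,0,0,0,0,1,1,2,0,0,1,1,1,0,1,1,0,0,0,0,0,0,0,0,0,0,0,0,0,0,0,0,0]
Step 3: insert ij at [4, 8, 10, 25, 26] -> counters=[0,0,1,0,1,0,0,0,2,1,3,0,0,1,1,1,0,1,1,0,0,0,0,0,0,1,1,0,0,0,0,0,0,0,0,0]
Step 4: delete j at [2, 9, 10, 14, 18] -> counters=[0,0,0,0,1,0,0,0,2,0,2,0,0,1,0,1,0,1,0,0,0,0,0,0,0,1,1,0,0,0,0,0,0,0,0,0]
Step 5: delete ij at [4, 8, 10, 25, 26] -> counters=[0,0,0,0,0,0,0,0,1,0,1,0,0,1,0,1,0,1,0,0,0,0,0,0,0,0,0,0,0,0,0,0,0,0,0,0]
Step 6: insert zw at [8, 10, 13, 15, 17] -> counters=[0,0,0,0,0,0,0,0,2,0,2,0,0,2,0,2,0,2,0,0,0,0,0,0,0,0,0,0,0,0,0,0,0,0,0,0]
Final counters=[0,0,0,0,0,0,0,0,2,0,2,0,0,2,0,2,0,2,0,0,0,0,0,0,0,0,0,0,0,0,0,0,0,0,0,0] -> 5 nonzero

Answer: 5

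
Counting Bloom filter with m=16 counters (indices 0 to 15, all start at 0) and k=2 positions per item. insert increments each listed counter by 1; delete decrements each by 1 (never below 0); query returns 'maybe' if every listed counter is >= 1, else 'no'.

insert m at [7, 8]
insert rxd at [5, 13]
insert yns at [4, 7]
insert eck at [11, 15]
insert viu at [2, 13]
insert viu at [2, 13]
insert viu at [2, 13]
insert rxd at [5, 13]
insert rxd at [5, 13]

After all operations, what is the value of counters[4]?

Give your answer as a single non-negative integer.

Answer: 1

Derivation:
Step 1: insert m at [7, 8] -> counters=[0,0,0,0,0,0,0,1,1,0,0,0,0,0,0,0]
Step 2: insert rxd at [5, 13] -> counters=[0,0,0,0,0,1,0,1,1,0,0,0,0,1,0,0]
Step 3: insert yns at [4, 7] -> counters=[0,0,0,0,1,1,0,2,1,0,0,0,0,1,0,0]
Step 4: insert eck at [11, 15] -> counters=[0,0,0,0,1,1,0,2,1,0,0,1,0,1,0,1]
Step 5: insert viu at [2, 13] -> counters=[0,0,1,0,1,1,0,2,1,0,0,1,0,2,0,1]
Step 6: insert viu at [2, 13] -> counters=[0,0,2,0,1,1,0,2,1,0,0,1,0,3,0,1]
Step 7: insert viu at [2, 13] -> counters=[0,0,3,0,1,1,0,2,1,0,0,1,0,4,0,1]
Step 8: insert rxd at [5, 13] -> counters=[0,0,3,0,1,2,0,2,1,0,0,1,0,5,0,1]
Step 9: insert rxd at [5, 13] -> counters=[0,0,3,0,1,3,0,2,1,0,0,1,0,6,0,1]
Final counters=[0,0,3,0,1,3,0,2,1,0,0,1,0,6,0,1] -> counters[4]=1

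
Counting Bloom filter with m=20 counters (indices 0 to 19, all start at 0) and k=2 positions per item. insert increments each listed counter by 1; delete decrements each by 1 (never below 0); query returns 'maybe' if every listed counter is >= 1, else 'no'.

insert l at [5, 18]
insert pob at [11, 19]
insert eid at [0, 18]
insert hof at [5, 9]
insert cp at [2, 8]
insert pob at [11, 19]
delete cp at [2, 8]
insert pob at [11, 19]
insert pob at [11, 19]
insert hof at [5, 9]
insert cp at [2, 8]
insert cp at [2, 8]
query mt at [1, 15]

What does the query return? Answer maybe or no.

Step 1: insert l at [5, 18] -> counters=[0,0,0,0,0,1,0,0,0,0,0,0,0,0,0,0,0,0,1,0]
Step 2: insert pob at [11, 19] -> counters=[0,0,0,0,0,1,0,0,0,0,0,1,0,0,0,0,0,0,1,1]
Step 3: insert eid at [0, 18] -> counters=[1,0,0,0,0,1,0,0,0,0,0,1,0,0,0,0,0,0,2,1]
Step 4: insert hof at [5, 9] -> counters=[1,0,0,0,0,2,0,0,0,1,0,1,0,0,0,0,0,0,2,1]
Step 5: insert cp at [2, 8] -> counters=[1,0,1,0,0,2,0,0,1,1,0,1,0,0,0,0,0,0,2,1]
Step 6: insert pob at [11, 19] -> counters=[1,0,1,0,0,2,0,0,1,1,0,2,0,0,0,0,0,0,2,2]
Step 7: delete cp at [2, 8] -> counters=[1,0,0,0,0,2,0,0,0,1,0,2,0,0,0,0,0,0,2,2]
Step 8: insert pob at [11, 19] -> counters=[1,0,0,0,0,2,0,0,0,1,0,3,0,0,0,0,0,0,2,3]
Step 9: insert pob at [11, 19] -> counters=[1,0,0,0,0,2,0,0,0,1,0,4,0,0,0,0,0,0,2,4]
Step 10: insert hof at [5, 9] -> counters=[1,0,0,0,0,3,0,0,0,2,0,4,0,0,0,0,0,0,2,4]
Step 11: insert cp at [2, 8] -> counters=[1,0,1,0,0,3,0,0,1,2,0,4,0,0,0,0,0,0,2,4]
Step 12: insert cp at [2, 8] -> counters=[1,0,2,0,0,3,0,0,2,2,0,4,0,0,0,0,0,0,2,4]
Query mt: check counters[1]=0 counters[15]=0 -> no

Answer: no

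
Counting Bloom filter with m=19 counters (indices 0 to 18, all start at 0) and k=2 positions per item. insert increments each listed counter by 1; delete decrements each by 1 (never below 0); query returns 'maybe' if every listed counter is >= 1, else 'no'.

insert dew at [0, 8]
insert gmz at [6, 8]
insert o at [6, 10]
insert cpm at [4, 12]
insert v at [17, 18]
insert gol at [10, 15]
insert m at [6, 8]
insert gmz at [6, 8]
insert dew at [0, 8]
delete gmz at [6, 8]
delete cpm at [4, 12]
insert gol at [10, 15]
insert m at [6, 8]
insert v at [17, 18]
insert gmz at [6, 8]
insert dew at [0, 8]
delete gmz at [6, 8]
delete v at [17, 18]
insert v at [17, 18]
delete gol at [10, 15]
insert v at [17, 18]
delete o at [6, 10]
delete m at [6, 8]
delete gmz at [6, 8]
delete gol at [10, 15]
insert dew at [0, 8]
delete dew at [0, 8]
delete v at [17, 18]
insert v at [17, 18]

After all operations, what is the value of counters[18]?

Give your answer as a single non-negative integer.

Answer: 3

Derivation:
Step 1: insert dew at [0, 8] -> counters=[1,0,0,0,0,0,0,0,1,0,0,0,0,0,0,0,0,0,0]
Step 2: insert gmz at [6, 8] -> counters=[1,0,0,0,0,0,1,0,2,0,0,0,0,0,0,0,0,0,0]
Step 3: insert o at [6, 10] -> counters=[1,0,0,0,0,0,2,0,2,0,1,0,0,0,0,0,0,0,0]
Step 4: insert cpm at [4, 12] -> counters=[1,0,0,0,1,0,2,0,2,0,1,0,1,0,0,0,0,0,0]
Step 5: insert v at [17, 18] -> counters=[1,0,0,0,1,0,2,0,2,0,1,0,1,0,0,0,0,1,1]
Step 6: insert gol at [10, 15] -> counters=[1,0,0,0,1,0,2,0,2,0,2,0,1,0,0,1,0,1,1]
Step 7: insert m at [6, 8] -> counters=[1,0,0,0,1,0,3,0,3,0,2,0,1,0,0,1,0,1,1]
Step 8: insert gmz at [6, 8] -> counters=[1,0,0,0,1,0,4,0,4,0,2,0,1,0,0,1,0,1,1]
Step 9: insert dew at [0, 8] -> counters=[2,0,0,0,1,0,4,0,5,0,2,0,1,0,0,1,0,1,1]
Step 10: delete gmz at [6, 8] -> counters=[2,0,0,0,1,0,3,0,4,0,2,0,1,0,0,1,0,1,1]
Step 11: delete cpm at [4, 12] -> counters=[2,0,0,0,0,0,3,0,4,0,2,0,0,0,0,1,0,1,1]
Step 12: insert gol at [10, 15] -> counters=[2,0,0,0,0,0,3,0,4,0,3,0,0,0,0,2,0,1,1]
Step 13: insert m at [6, 8] -> counters=[2,0,0,0,0,0,4,0,5,0,3,0,0,0,0,2,0,1,1]
Step 14: insert v at [17, 18] -> counters=[2,0,0,0,0,0,4,0,5,0,3,0,0,0,0,2,0,2,2]
Step 15: insert gmz at [6, 8] -> counters=[2,0,0,0,0,0,5,0,6,0,3,0,0,0,0,2,0,2,2]
Step 16: insert dew at [0, 8] -> counters=[3,0,0,0,0,0,5,0,7,0,3,0,0,0,0,2,0,2,2]
Step 17: delete gmz at [6, 8] -> counters=[3,0,0,0,0,0,4,0,6,0,3,0,0,0,0,2,0,2,2]
Step 18: delete v at [17, 18] -> counters=[3,0,0,0,0,0,4,0,6,0,3,0,0,0,0,2,0,1,1]
Step 19: insert v at [17, 18] -> counters=[3,0,0,0,0,0,4,0,6,0,3,0,0,0,0,2,0,2,2]
Step 20: delete gol at [10, 15] -> counters=[3,0,0,0,0,0,4,0,6,0,2,0,0,0,0,1,0,2,2]
Step 21: insert v at [17, 18] -> counters=[3,0,0,0,0,0,4,0,6,0,2,0,0,0,0,1,0,3,3]
Step 22: delete o at [6, 10] -> counters=[3,0,0,0,0,0,3,0,6,0,1,0,0,0,0,1,0,3,3]
Step 23: delete m at [6, 8] -> counters=[3,0,0,0,0,0,2,0,5,0,1,0,0,0,0,1,0,3,3]
Step 24: delete gmz at [6, 8] -> counters=[3,0,0,0,0,0,1,0,4,0,1,0,0,0,0,1,0,3,3]
Step 25: delete gol at [10, 15] -> counters=[3,0,0,0,0,0,1,0,4,0,0,0,0,0,0,0,0,3,3]
Step 26: insert dew at [0, 8] -> counters=[4,0,0,0,0,0,1,0,5,0,0,0,0,0,0,0,0,3,3]
Step 27: delete dew at [0, 8] -> counters=[3,0,0,0,0,0,1,0,4,0,0,0,0,0,0,0,0,3,3]
Step 28: delete v at [17, 18] -> counters=[3,0,0,0,0,0,1,0,4,0,0,0,0,0,0,0,0,2,2]
Step 29: insert v at [17, 18] -> counters=[3,0,0,0,0,0,1,0,4,0,0,0,0,0,0,0,0,3,3]
Final counters=[3,0,0,0,0,0,1,0,4,0,0,0,0,0,0,0,0,3,3] -> counters[18]=3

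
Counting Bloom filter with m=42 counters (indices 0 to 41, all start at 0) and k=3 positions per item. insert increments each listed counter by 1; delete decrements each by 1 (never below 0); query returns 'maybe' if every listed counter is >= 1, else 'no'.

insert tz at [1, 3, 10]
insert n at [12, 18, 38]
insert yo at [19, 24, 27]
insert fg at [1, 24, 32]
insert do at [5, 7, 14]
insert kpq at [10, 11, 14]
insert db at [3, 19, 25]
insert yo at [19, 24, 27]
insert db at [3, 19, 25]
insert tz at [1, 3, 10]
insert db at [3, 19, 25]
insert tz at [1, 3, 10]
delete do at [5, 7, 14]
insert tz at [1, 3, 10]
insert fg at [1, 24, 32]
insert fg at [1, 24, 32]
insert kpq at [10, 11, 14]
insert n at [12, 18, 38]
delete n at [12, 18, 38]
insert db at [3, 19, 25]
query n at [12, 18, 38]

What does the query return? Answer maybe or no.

Step 1: insert tz at [1, 3, 10] -> counters=[0,1,0,1,0,0,0,0,0,0,1,0,0,0,0,0,0,0,0,0,0,0,0,0,0,0,0,0,0,0,0,0,0,0,0,0,0,0,0,0,0,0]
Step 2: insert n at [12, 18, 38] -> counters=[0,1,0,1,0,0,0,0,0,0,1,0,1,0,0,0,0,0,1,0,0,0,0,0,0,0,0,0,0,0,0,0,0,0,0,0,0,0,1,0,0,0]
Step 3: insert yo at [19, 24, 27] -> counters=[0,1,0,1,0,0,0,0,0,0,1,0,1,0,0,0,0,0,1,1,0,0,0,0,1,0,0,1,0,0,0,0,0,0,0,0,0,0,1,0,0,0]
Step 4: insert fg at [1, 24, 32] -> counters=[0,2,0,1,0,0,0,0,0,0,1,0,1,0,0,0,0,0,1,1,0,0,0,0,2,0,0,1,0,0,0,0,1,0,0,0,0,0,1,0,0,0]
Step 5: insert do at [5, 7, 14] -> counters=[0,2,0,1,0,1,0,1,0,0,1,0,1,0,1,0,0,0,1,1,0,0,0,0,2,0,0,1,0,0,0,0,1,0,0,0,0,0,1,0,0,0]
Step 6: insert kpq at [10, 11, 14] -> counters=[0,2,0,1,0,1,0,1,0,0,2,1,1,0,2,0,0,0,1,1,0,0,0,0,2,0,0,1,0,0,0,0,1,0,0,0,0,0,1,0,0,0]
Step 7: insert db at [3, 19, 25] -> counters=[0,2,0,2,0,1,0,1,0,0,2,1,1,0,2,0,0,0,1,2,0,0,0,0,2,1,0,1,0,0,0,0,1,0,0,0,0,0,1,0,0,0]
Step 8: insert yo at [19, 24, 27] -> counters=[0,2,0,2,0,1,0,1,0,0,2,1,1,0,2,0,0,0,1,3,0,0,0,0,3,1,0,2,0,0,0,0,1,0,0,0,0,0,1,0,0,0]
Step 9: insert db at [3, 19, 25] -> counters=[0,2,0,3,0,1,0,1,0,0,2,1,1,0,2,0,0,0,1,4,0,0,0,0,3,2,0,2,0,0,0,0,1,0,0,0,0,0,1,0,0,0]
Step 10: insert tz at [1, 3, 10] -> counters=[0,3,0,4,0,1,0,1,0,0,3,1,1,0,2,0,0,0,1,4,0,0,0,0,3,2,0,2,0,0,0,0,1,0,0,0,0,0,1,0,0,0]
Step 11: insert db at [3, 19, 25] -> counters=[0,3,0,5,0,1,0,1,0,0,3,1,1,0,2,0,0,0,1,5,0,0,0,0,3,3,0,2,0,0,0,0,1,0,0,0,0,0,1,0,0,0]
Step 12: insert tz at [1, 3, 10] -> counters=[0,4,0,6,0,1,0,1,0,0,4,1,1,0,2,0,0,0,1,5,0,0,0,0,3,3,0,2,0,0,0,0,1,0,0,0,0,0,1,0,0,0]
Step 13: delete do at [5, 7, 14] -> counters=[0,4,0,6,0,0,0,0,0,0,4,1,1,0,1,0,0,0,1,5,0,0,0,0,3,3,0,2,0,0,0,0,1,0,0,0,0,0,1,0,0,0]
Step 14: insert tz at [1, 3, 10] -> counters=[0,5,0,7,0,0,0,0,0,0,5,1,1,0,1,0,0,0,1,5,0,0,0,0,3,3,0,2,0,0,0,0,1,0,0,0,0,0,1,0,0,0]
Step 15: insert fg at [1, 24, 32] -> counters=[0,6,0,7,0,0,0,0,0,0,5,1,1,0,1,0,0,0,1,5,0,0,0,0,4,3,0,2,0,0,0,0,2,0,0,0,0,0,1,0,0,0]
Step 16: insert fg at [1, 24, 32] -> counters=[0,7,0,7,0,0,0,0,0,0,5,1,1,0,1,0,0,0,1,5,0,0,0,0,5,3,0,2,0,0,0,0,3,0,0,0,0,0,1,0,0,0]
Step 17: insert kpq at [10, 11, 14] -> counters=[0,7,0,7,0,0,0,0,0,0,6,2,1,0,2,0,0,0,1,5,0,0,0,0,5,3,0,2,0,0,0,0,3,0,0,0,0,0,1,0,0,0]
Step 18: insert n at [12, 18, 38] -> counters=[0,7,0,7,0,0,0,0,0,0,6,2,2,0,2,0,0,0,2,5,0,0,0,0,5,3,0,2,0,0,0,0,3,0,0,0,0,0,2,0,0,0]
Step 19: delete n at [12, 18, 38] -> counters=[0,7,0,7,0,0,0,0,0,0,6,2,1,0,2,0,0,0,1,5,0,0,0,0,5,3,0,2,0,0,0,0,3,0,0,0,0,0,1,0,0,0]
Step 20: insert db at [3, 19, 25] -> counters=[0,7,0,8,0,0,0,0,0,0,6,2,1,0,2,0,0,0,1,6,0,0,0,0,5,4,0,2,0,0,0,0,3,0,0,0,0,0,1,0,0,0]
Query n: check counters[12]=1 counters[18]=1 counters[38]=1 -> maybe

Answer: maybe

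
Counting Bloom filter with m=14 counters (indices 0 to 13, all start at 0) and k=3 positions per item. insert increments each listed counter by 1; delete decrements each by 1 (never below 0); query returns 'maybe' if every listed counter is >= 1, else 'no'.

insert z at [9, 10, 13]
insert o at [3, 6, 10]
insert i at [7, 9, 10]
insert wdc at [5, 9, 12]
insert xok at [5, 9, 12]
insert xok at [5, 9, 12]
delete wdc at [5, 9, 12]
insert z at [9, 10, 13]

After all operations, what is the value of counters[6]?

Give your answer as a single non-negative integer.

Step 1: insert z at [9, 10, 13] -> counters=[0,0,0,0,0,0,0,0,0,1,1,0,0,1]
Step 2: insert o at [3, 6, 10] -> counters=[0,0,0,1,0,0,1,0,0,1,2,0,0,1]
Step 3: insert i at [7, 9, 10] -> counters=[0,0,0,1,0,0,1,1,0,2,3,0,0,1]
Step 4: insert wdc at [5, 9, 12] -> counters=[0,0,0,1,0,1,1,1,0,3,3,0,1,1]
Step 5: insert xok at [5, 9, 12] -> counters=[0,0,0,1,0,2,1,1,0,4,3,0,2,1]
Step 6: insert xok at [5, 9, 12] -> counters=[0,0,0,1,0,3,1,1,0,5,3,0,3,1]
Step 7: delete wdc at [5, 9, 12] -> counters=[0,0,0,1,0,2,1,1,0,4,3,0,2,1]
Step 8: insert z at [9, 10, 13] -> counters=[0,0,0,1,0,2,1,1,0,5,4,0,2,2]
Final counters=[0,0,0,1,0,2,1,1,0,5,4,0,2,2] -> counters[6]=1

Answer: 1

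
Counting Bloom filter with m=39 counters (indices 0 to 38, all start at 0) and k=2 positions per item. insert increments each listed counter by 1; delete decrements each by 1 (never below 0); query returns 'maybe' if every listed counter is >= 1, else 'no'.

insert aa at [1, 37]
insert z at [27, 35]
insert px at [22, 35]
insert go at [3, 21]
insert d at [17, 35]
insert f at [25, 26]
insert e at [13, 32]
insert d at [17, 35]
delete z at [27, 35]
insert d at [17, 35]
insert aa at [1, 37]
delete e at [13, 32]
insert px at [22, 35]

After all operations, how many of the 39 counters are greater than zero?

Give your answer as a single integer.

Answer: 9

Derivation:
Step 1: insert aa at [1, 37] -> counters=[0,1,0,0,0,0,0,0,0,0,0,0,0,0,0,0,0,0,0,0,0,0,0,0,0,0,0,0,0,0,0,0,0,0,0,0,0,1,0]
Step 2: insert z at [27, 35] -> counters=[0,1,0,0,0,0,0,0,0,0,0,0,0,0,0,0,0,0,0,0,0,0,0,0,0,0,0,1,0,0,0,0,0,0,0,1,0,1,0]
Step 3: insert px at [22, 35] -> counters=[0,1,0,0,0,0,0,0,0,0,0,0,0,0,0,0,0,0,0,0,0,0,1,0,0,0,0,1,0,0,0,0,0,0,0,2,0,1,0]
Step 4: insert go at [3, 21] -> counters=[0,1,0,1,0,0,0,0,0,0,0,0,0,0,0,0,0,0,0,0,0,1,1,0,0,0,0,1,0,0,0,0,0,0,0,2,0,1,0]
Step 5: insert d at [17, 35] -> counters=[0,1,0,1,0,0,0,0,0,0,0,0,0,0,0,0,0,1,0,0,0,1,1,0,0,0,0,1,0,0,0,0,0,0,0,3,0,1,0]
Step 6: insert f at [25, 26] -> counters=[0,1,0,1,0,0,0,0,0,0,0,0,0,0,0,0,0,1,0,0,0,1,1,0,0,1,1,1,0,0,0,0,0,0,0,3,0,1,0]
Step 7: insert e at [13, 32] -> counters=[0,1,0,1,0,0,0,0,0,0,0,0,0,1,0,0,0,1,0,0,0,1,1,0,0,1,1,1,0,0,0,0,1,0,0,3,0,1,0]
Step 8: insert d at [17, 35] -> counters=[0,1,0,1,0,0,0,0,0,0,0,0,0,1,0,0,0,2,0,0,0,1,1,0,0,1,1,1,0,0,0,0,1,0,0,4,0,1,0]
Step 9: delete z at [27, 35] -> counters=[0,1,0,1,0,0,0,0,0,0,0,0,0,1,0,0,0,2,0,0,0,1,1,0,0,1,1,0,0,0,0,0,1,0,0,3,0,1,0]
Step 10: insert d at [17, 35] -> counters=[0,1,0,1,0,0,0,0,0,0,0,0,0,1,0,0,0,3,0,0,0,1,1,0,0,1,1,0,0,0,0,0,1,0,0,4,0,1,0]
Step 11: insert aa at [1, 37] -> counters=[0,2,0,1,0,0,0,0,0,0,0,0,0,1,0,0,0,3,0,0,0,1,1,0,0,1,1,0,0,0,0,0,1,0,0,4,0,2,0]
Step 12: delete e at [13, 32] -> counters=[0,2,0,1,0,0,0,0,0,0,0,0,0,0,0,0,0,3,0,0,0,1,1,0,0,1,1,0,0,0,0,0,0,0,0,4,0,2,0]
Step 13: insert px at [22, 35] -> counters=[0,2,0,1,0,0,0,0,0,0,0,0,0,0,0,0,0,3,0,0,0,1,2,0,0,1,1,0,0,0,0,0,0,0,0,5,0,2,0]
Final counters=[0,2,0,1,0,0,0,0,0,0,0,0,0,0,0,0,0,3,0,0,0,1,2,0,0,1,1,0,0,0,0,0,0,0,0,5,0,2,0] -> 9 nonzero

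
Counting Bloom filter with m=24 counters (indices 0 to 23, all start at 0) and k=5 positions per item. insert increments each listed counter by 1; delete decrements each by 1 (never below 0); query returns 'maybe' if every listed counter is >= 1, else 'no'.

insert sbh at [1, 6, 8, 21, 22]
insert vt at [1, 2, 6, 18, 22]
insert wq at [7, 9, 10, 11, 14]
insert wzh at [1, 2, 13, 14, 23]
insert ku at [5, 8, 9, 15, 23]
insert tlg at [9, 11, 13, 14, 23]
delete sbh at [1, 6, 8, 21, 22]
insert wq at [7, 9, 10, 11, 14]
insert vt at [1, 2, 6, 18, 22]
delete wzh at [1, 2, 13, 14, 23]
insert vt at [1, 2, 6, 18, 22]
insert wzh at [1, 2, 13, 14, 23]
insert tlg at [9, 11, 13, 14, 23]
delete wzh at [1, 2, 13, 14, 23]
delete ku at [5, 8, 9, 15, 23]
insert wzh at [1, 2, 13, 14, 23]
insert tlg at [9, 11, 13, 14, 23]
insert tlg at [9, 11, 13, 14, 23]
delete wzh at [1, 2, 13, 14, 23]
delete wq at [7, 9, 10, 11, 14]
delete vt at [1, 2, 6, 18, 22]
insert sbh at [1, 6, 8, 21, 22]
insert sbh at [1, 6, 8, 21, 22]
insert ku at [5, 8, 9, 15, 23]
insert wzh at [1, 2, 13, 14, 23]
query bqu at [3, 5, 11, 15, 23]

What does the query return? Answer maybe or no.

Answer: no

Derivation:
Step 1: insert sbh at [1, 6, 8, 21, 22] -> counters=[0,1,0,0,0,0,1,0,1,0,0,0,0,0,0,0,0,0,0,0,0,1,1,0]
Step 2: insert vt at [1, 2, 6, 18, 22] -> counters=[0,2,1,0,0,0,2,0,1,0,0,0,0,0,0,0,0,0,1,0,0,1,2,0]
Step 3: insert wq at [7, 9, 10, 11, 14] -> counters=[0,2,1,0,0,0,2,1,1,1,1,1,0,0,1,0,0,0,1,0,0,1,2,0]
Step 4: insert wzh at [1, 2, 13, 14, 23] -> counters=[0,3,2,0,0,0,2,1,1,1,1,1,0,1,2,0,0,0,1,0,0,1,2,1]
Step 5: insert ku at [5, 8, 9, 15, 23] -> counters=[0,3,2,0,0,1,2,1,2,2,1,1,0,1,2,1,0,0,1,0,0,1,2,2]
Step 6: insert tlg at [9, 11, 13, 14, 23] -> counters=[0,3,2,0,0,1,2,1,2,3,1,2,0,2,3,1,0,0,1,0,0,1,2,3]
Step 7: delete sbh at [1, 6, 8, 21, 22] -> counters=[0,2,2,0,0,1,1,1,1,3,1,2,0,2,3,1,0,0,1,0,0,0,1,3]
Step 8: insert wq at [7, 9, 10, 11, 14] -> counters=[0,2,2,0,0,1,1,2,1,4,2,3,0,2,4,1,0,0,1,0,0,0,1,3]
Step 9: insert vt at [1, 2, 6, 18, 22] -> counters=[0,3,3,0,0,1,2,2,1,4,2,3,0,2,4,1,0,0,2,0,0,0,2,3]
Step 10: delete wzh at [1, 2, 13, 14, 23] -> counters=[0,2,2,0,0,1,2,2,1,4,2,3,0,1,3,1,0,0,2,0,0,0,2,2]
Step 11: insert vt at [1, 2, 6, 18, 22] -> counters=[0,3,3,0,0,1,3,2,1,4,2,3,0,1,3,1,0,0,3,0,0,0,3,2]
Step 12: insert wzh at [1, 2, 13, 14, 23] -> counters=[0,4,4,0,0,1,3,2,1,4,2,3,0,2,4,1,0,0,3,0,0,0,3,3]
Step 13: insert tlg at [9, 11, 13, 14, 23] -> counters=[0,4,4,0,0,1,3,2,1,5,2,4,0,3,5,1,0,0,3,0,0,0,3,4]
Step 14: delete wzh at [1, 2, 13, 14, 23] -> counters=[0,3,3,0,0,1,3,2,1,5,2,4,0,2,4,1,0,0,3,0,0,0,3,3]
Step 15: delete ku at [5, 8, 9, 15, 23] -> counters=[0,3,3,0,0,0,3,2,0,4,2,4,0,2,4,0,0,0,3,0,0,0,3,2]
Step 16: insert wzh at [1, 2, 13, 14, 23] -> counters=[0,4,4,0,0,0,3,2,0,4,2,4,0,3,5,0,0,0,3,0,0,0,3,3]
Step 17: insert tlg at [9, 11, 13, 14, 23] -> counters=[0,4,4,0,0,0,3,2,0,5,2,5,0,4,6,0,0,0,3,0,0,0,3,4]
Step 18: insert tlg at [9, 11, 13, 14, 23] -> counters=[0,4,4,0,0,0,3,2,0,6,2,6,0,5,7,0,0,0,3,0,0,0,3,5]
Step 19: delete wzh at [1, 2, 13, 14, 23] -> counters=[0,3,3,0,0,0,3,2,0,6,2,6,0,4,6,0,0,0,3,0,0,0,3,4]
Step 20: delete wq at [7, 9, 10, 11, 14] -> counters=[0,3,3,0,0,0,3,1,0,5,1,5,0,4,5,0,0,0,3,0,0,0,3,4]
Step 21: delete vt at [1, 2, 6, 18, 22] -> counters=[0,2,2,0,0,0,2,1,0,5,1,5,0,4,5,0,0,0,2,0,0,0,2,4]
Step 22: insert sbh at [1, 6, 8, 21, 22] -> counters=[0,3,2,0,0,0,3,1,1,5,1,5,0,4,5,0,0,0,2,0,0,1,3,4]
Step 23: insert sbh at [1, 6, 8, 21, 22] -> counters=[0,4,2,0,0,0,4,1,2,5,1,5,0,4,5,0,0,0,2,0,0,2,4,4]
Step 24: insert ku at [5, 8, 9, 15, 23] -> counters=[0,4,2,0,0,1,4,1,3,6,1,5,0,4,5,1,0,0,2,0,0,2,4,5]
Step 25: insert wzh at [1, 2, 13, 14, 23] -> counters=[0,5,3,0,0,1,4,1,3,6,1,5,0,5,6,1,0,0,2,0,0,2,4,6]
Query bqu: check counters[3]=0 counters[5]=1 counters[11]=5 counters[15]=1 counters[23]=6 -> no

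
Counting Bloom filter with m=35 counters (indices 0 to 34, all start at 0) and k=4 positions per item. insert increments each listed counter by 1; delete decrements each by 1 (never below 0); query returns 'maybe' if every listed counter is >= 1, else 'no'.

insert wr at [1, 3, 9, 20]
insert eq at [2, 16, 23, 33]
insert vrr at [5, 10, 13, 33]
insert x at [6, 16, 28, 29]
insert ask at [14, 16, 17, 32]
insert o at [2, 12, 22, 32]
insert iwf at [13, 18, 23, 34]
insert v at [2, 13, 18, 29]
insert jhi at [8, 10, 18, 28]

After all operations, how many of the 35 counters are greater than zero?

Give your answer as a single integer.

Step 1: insert wr at [1, 3, 9, 20] -> counters=[0,1,0,1,0,0,0,0,0,1,0,0,0,0,0,0,0,0,0,0,1,0,0,0,0,0,0,0,0,0,0,0,0,0,0]
Step 2: insert eq at [2, 16, 23, 33] -> counters=[0,1,1,1,0,0,0,0,0,1,0,0,0,0,0,0,1,0,0,0,1,0,0,1,0,0,0,0,0,0,0,0,0,1,0]
Step 3: insert vrr at [5, 10, 13, 33] -> counters=[0,1,1,1,0,1,0,0,0,1,1,0,0,1,0,0,1,0,0,0,1,0,0,1,0,0,0,0,0,0,0,0,0,2,0]
Step 4: insert x at [6, 16, 28, 29] -> counters=[0,1,1,1,0,1,1,0,0,1,1,0,0,1,0,0,2,0,0,0,1,0,0,1,0,0,0,0,1,1,0,0,0,2,0]
Step 5: insert ask at [14, 16, 17, 32] -> counters=[0,1,1,1,0,1,1,0,0,1,1,0,0,1,1,0,3,1,0,0,1,0,0,1,0,0,0,0,1,1,0,0,1,2,0]
Step 6: insert o at [2, 12, 22, 32] -> counters=[0,1,2,1,0,1,1,0,0,1,1,0,1,1,1,0,3,1,0,0,1,0,1,1,0,0,0,0,1,1,0,0,2,2,0]
Step 7: insert iwf at [13, 18, 23, 34] -> counters=[0,1,2,1,0,1,1,0,0,1,1,0,1,2,1,0,3,1,1,0,1,0,1,2,0,0,0,0,1,1,0,0,2,2,1]
Step 8: insert v at [2, 13, 18, 29] -> counters=[0,1,3,1,0,1,1,0,0,1,1,0,1,3,1,0,3,1,2,0,1,0,1,2,0,0,0,0,1,2,0,0,2,2,1]
Step 9: insert jhi at [8, 10, 18, 28] -> counters=[0,1,3,1,0,1,1,0,1,1,2,0,1,3,1,0,3,1,3,0,1,0,1,2,0,0,0,0,2,2,0,0,2,2,1]
Final counters=[0,1,3,1,0,1,1,0,1,1,2,0,1,3,1,0,3,1,3,0,1,0,1,2,0,0,0,0,2,2,0,0,2,2,1] -> 22 nonzero

Answer: 22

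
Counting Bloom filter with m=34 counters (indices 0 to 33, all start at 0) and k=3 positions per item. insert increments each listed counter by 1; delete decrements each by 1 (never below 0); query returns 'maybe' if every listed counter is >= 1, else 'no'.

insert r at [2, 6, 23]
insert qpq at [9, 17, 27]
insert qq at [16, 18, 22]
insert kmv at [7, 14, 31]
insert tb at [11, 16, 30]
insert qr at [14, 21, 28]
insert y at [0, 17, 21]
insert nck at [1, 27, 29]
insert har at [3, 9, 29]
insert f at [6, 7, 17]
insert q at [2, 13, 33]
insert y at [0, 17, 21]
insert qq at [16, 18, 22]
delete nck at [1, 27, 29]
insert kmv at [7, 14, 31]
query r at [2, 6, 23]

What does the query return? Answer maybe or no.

Step 1: insert r at [2, 6, 23] -> counters=[0,0,1,0,0,0,1,0,0,0,0,0,0,0,0,0,0,0,0,0,0,0,0,1,0,0,0,0,0,0,0,0,0,0]
Step 2: insert qpq at [9, 17, 27] -> counters=[0,0,1,0,0,0,1,0,0,1,0,0,0,0,0,0,0,1,0,0,0,0,0,1,0,0,0,1,0,0,0,0,0,0]
Step 3: insert qq at [16, 18, 22] -> counters=[0,0,1,0,0,0,1,0,0,1,0,0,0,0,0,0,1,1,1,0,0,0,1,1,0,0,0,1,0,0,0,0,0,0]
Step 4: insert kmv at [7, 14, 31] -> counters=[0,0,1,0,0,0,1,1,0,1,0,0,0,0,1,0,1,1,1,0,0,0,1,1,0,0,0,1,0,0,0,1,0,0]
Step 5: insert tb at [11, 16, 30] -> counters=[0,0,1,0,0,0,1,1,0,1,0,1,0,0,1,0,2,1,1,0,0,0,1,1,0,0,0,1,0,0,1,1,0,0]
Step 6: insert qr at [14, 21, 28] -> counters=[0,0,1,0,0,0,1,1,0,1,0,1,0,0,2,0,2,1,1,0,0,1,1,1,0,0,0,1,1,0,1,1,0,0]
Step 7: insert y at [0, 17, 21] -> counters=[1,0,1,0,0,0,1,1,0,1,0,1,0,0,2,0,2,2,1,0,0,2,1,1,0,0,0,1,1,0,1,1,0,0]
Step 8: insert nck at [1, 27, 29] -> counters=[1,1,1,0,0,0,1,1,0,1,0,1,0,0,2,0,2,2,1,0,0,2,1,1,0,0,0,2,1,1,1,1,0,0]
Step 9: insert har at [3, 9, 29] -> counters=[1,1,1,1,0,0,1,1,0,2,0,1,0,0,2,0,2,2,1,0,0,2,1,1,0,0,0,2,1,2,1,1,0,0]
Step 10: insert f at [6, 7, 17] -> counters=[1,1,1,1,0,0,2,2,0,2,0,1,0,0,2,0,2,3,1,0,0,2,1,1,0,0,0,2,1,2,1,1,0,0]
Step 11: insert q at [2, 13, 33] -> counters=[1,1,2,1,0,0,2,2,0,2,0,1,0,1,2,0,2,3,1,0,0,2,1,1,0,0,0,2,1,2,1,1,0,1]
Step 12: insert y at [0, 17, 21] -> counters=[2,1,2,1,0,0,2,2,0,2,0,1,0,1,2,0,2,4,1,0,0,3,1,1,0,0,0,2,1,2,1,1,0,1]
Step 13: insert qq at [16, 18, 22] -> counters=[2,1,2,1,0,0,2,2,0,2,0,1,0,1,2,0,3,4,2,0,0,3,2,1,0,0,0,2,1,2,1,1,0,1]
Step 14: delete nck at [1, 27, 29] -> counters=[2,0,2,1,0,0,2,2,0,2,0,1,0,1,2,0,3,4,2,0,0,3,2,1,0,0,0,1,1,1,1,1,0,1]
Step 15: insert kmv at [7, 14, 31] -> counters=[2,0,2,1,0,0,2,3,0,2,0,1,0,1,3,0,3,4,2,0,0,3,2,1,0,0,0,1,1,1,1,2,0,1]
Query r: check counters[2]=2 counters[6]=2 counters[23]=1 -> maybe

Answer: maybe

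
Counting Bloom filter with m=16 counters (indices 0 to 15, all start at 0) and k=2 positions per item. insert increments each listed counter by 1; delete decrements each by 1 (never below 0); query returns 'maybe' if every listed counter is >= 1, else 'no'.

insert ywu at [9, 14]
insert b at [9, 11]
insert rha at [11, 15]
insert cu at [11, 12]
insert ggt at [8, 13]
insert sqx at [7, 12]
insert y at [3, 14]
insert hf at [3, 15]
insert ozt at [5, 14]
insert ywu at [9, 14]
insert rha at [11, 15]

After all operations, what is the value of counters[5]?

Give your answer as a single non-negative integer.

Step 1: insert ywu at [9, 14] -> counters=[0,0,0,0,0,0,0,0,0,1,0,0,0,0,1,0]
Step 2: insert b at [9, 11] -> counters=[0,0,0,0,0,0,0,0,0,2,0,1,0,0,1,0]
Step 3: insert rha at [11, 15] -> counters=[0,0,0,0,0,0,0,0,0,2,0,2,0,0,1,1]
Step 4: insert cu at [11, 12] -> counters=[0,0,0,0,0,0,0,0,0,2,0,3,1,0,1,1]
Step 5: insert ggt at [8, 13] -> counters=[0,0,0,0,0,0,0,0,1,2,0,3,1,1,1,1]
Step 6: insert sqx at [7, 12] -> counters=[0,0,0,0,0,0,0,1,1,2,0,3,2,1,1,1]
Step 7: insert y at [3, 14] -> counters=[0,0,0,1,0,0,0,1,1,2,0,3,2,1,2,1]
Step 8: insert hf at [3, 15] -> counters=[0,0,0,2,0,0,0,1,1,2,0,3,2,1,2,2]
Step 9: insert ozt at [5, 14] -> counters=[0,0,0,2,0,1,0,1,1,2,0,3,2,1,3,2]
Step 10: insert ywu at [9, 14] -> counters=[0,0,0,2,0,1,0,1,1,3,0,3,2,1,4,2]
Step 11: insert rha at [11, 15] -> counters=[0,0,0,2,0,1,0,1,1,3,0,4,2,1,4,3]
Final counters=[0,0,0,2,0,1,0,1,1,3,0,4,2,1,4,3] -> counters[5]=1

Answer: 1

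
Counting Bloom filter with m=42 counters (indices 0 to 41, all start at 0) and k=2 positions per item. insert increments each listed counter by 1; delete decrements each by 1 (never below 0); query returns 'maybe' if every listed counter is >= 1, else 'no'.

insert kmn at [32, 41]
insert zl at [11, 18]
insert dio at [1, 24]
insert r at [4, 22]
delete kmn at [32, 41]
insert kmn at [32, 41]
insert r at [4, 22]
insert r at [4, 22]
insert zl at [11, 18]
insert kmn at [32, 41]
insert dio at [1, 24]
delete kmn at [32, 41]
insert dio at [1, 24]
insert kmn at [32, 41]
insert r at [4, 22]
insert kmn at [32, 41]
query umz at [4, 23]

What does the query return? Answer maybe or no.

Step 1: insert kmn at [32, 41] -> counters=[0,0,0,0,0,0,0,0,0,0,0,0,0,0,0,0,0,0,0,0,0,0,0,0,0,0,0,0,0,0,0,0,1,0,0,0,0,0,0,0,0,1]
Step 2: insert zl at [11, 18] -> counters=[0,0,0,0,0,0,0,0,0,0,0,1,0,0,0,0,0,0,1,0,0,0,0,0,0,0,0,0,0,0,0,0,1,0,0,0,0,0,0,0,0,1]
Step 3: insert dio at [1, 24] -> counters=[0,1,0,0,0,0,0,0,0,0,0,1,0,0,0,0,0,0,1,0,0,0,0,0,1,0,0,0,0,0,0,0,1,0,0,0,0,0,0,0,0,1]
Step 4: insert r at [4, 22] -> counters=[0,1,0,0,1,0,0,0,0,0,0,1,0,0,0,0,0,0,1,0,0,0,1,0,1,0,0,0,0,0,0,0,1,0,0,0,0,0,0,0,0,1]
Step 5: delete kmn at [32, 41] -> counters=[0,1,0,0,1,0,0,0,0,0,0,1,0,0,0,0,0,0,1,0,0,0,1,0,1,0,0,0,0,0,0,0,0,0,0,0,0,0,0,0,0,0]
Step 6: insert kmn at [32, 41] -> counters=[0,1,0,0,1,0,0,0,0,0,0,1,0,0,0,0,0,0,1,0,0,0,1,0,1,0,0,0,0,0,0,0,1,0,0,0,0,0,0,0,0,1]
Step 7: insert r at [4, 22] -> counters=[0,1,0,0,2,0,0,0,0,0,0,1,0,0,0,0,0,0,1,0,0,0,2,0,1,0,0,0,0,0,0,0,1,0,0,0,0,0,0,0,0,1]
Step 8: insert r at [4, 22] -> counters=[0,1,0,0,3,0,0,0,0,0,0,1,0,0,0,0,0,0,1,0,0,0,3,0,1,0,0,0,0,0,0,0,1,0,0,0,0,0,0,0,0,1]
Step 9: insert zl at [11, 18] -> counters=[0,1,0,0,3,0,0,0,0,0,0,2,0,0,0,0,0,0,2,0,0,0,3,0,1,0,0,0,0,0,0,0,1,0,0,0,0,0,0,0,0,1]
Step 10: insert kmn at [32, 41] -> counters=[0,1,0,0,3,0,0,0,0,0,0,2,0,0,0,0,0,0,2,0,0,0,3,0,1,0,0,0,0,0,0,0,2,0,0,0,0,0,0,0,0,2]
Step 11: insert dio at [1, 24] -> counters=[0,2,0,0,3,0,0,0,0,0,0,2,0,0,0,0,0,0,2,0,0,0,3,0,2,0,0,0,0,0,0,0,2,0,0,0,0,0,0,0,0,2]
Step 12: delete kmn at [32, 41] -> counters=[0,2,0,0,3,0,0,0,0,0,0,2,0,0,0,0,0,0,2,0,0,0,3,0,2,0,0,0,0,0,0,0,1,0,0,0,0,0,0,0,0,1]
Step 13: insert dio at [1, 24] -> counters=[0,3,0,0,3,0,0,0,0,0,0,2,0,0,0,0,0,0,2,0,0,0,3,0,3,0,0,0,0,0,0,0,1,0,0,0,0,0,0,0,0,1]
Step 14: insert kmn at [32, 41] -> counters=[0,3,0,0,3,0,0,0,0,0,0,2,0,0,0,0,0,0,2,0,0,0,3,0,3,0,0,0,0,0,0,0,2,0,0,0,0,0,0,0,0,2]
Step 15: insert r at [4, 22] -> counters=[0,3,0,0,4,0,0,0,0,0,0,2,0,0,0,0,0,0,2,0,0,0,4,0,3,0,0,0,0,0,0,0,2,0,0,0,0,0,0,0,0,2]
Step 16: insert kmn at [32, 41] -> counters=[0,3,0,0,4,0,0,0,0,0,0,2,0,0,0,0,0,0,2,0,0,0,4,0,3,0,0,0,0,0,0,0,3,0,0,0,0,0,0,0,0,3]
Query umz: check counters[4]=4 counters[23]=0 -> no

Answer: no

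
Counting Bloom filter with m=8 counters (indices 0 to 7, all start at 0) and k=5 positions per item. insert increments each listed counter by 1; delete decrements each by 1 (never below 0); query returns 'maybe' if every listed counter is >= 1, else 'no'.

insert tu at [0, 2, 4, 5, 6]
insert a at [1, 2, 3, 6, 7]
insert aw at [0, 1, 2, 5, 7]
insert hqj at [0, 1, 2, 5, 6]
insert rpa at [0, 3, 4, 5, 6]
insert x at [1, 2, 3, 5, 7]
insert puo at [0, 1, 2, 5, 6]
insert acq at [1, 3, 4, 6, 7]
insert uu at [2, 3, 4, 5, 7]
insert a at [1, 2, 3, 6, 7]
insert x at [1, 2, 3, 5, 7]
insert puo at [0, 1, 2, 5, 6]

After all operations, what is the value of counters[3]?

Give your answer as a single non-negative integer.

Answer: 7

Derivation:
Step 1: insert tu at [0, 2, 4, 5, 6] -> counters=[1,0,1,0,1,1,1,0]
Step 2: insert a at [1, 2, 3, 6, 7] -> counters=[1,1,2,1,1,1,2,1]
Step 3: insert aw at [0, 1, 2, 5, 7] -> counters=[2,2,3,1,1,2,2,2]
Step 4: insert hqj at [0, 1, 2, 5, 6] -> counters=[3,3,4,1,1,3,3,2]
Step 5: insert rpa at [0, 3, 4, 5, 6] -> counters=[4,3,4,2,2,4,4,2]
Step 6: insert x at [1, 2, 3, 5, 7] -> counters=[4,4,5,3,2,5,4,3]
Step 7: insert puo at [0, 1, 2, 5, 6] -> counters=[5,5,6,3,2,6,5,3]
Step 8: insert acq at [1, 3, 4, 6, 7] -> counters=[5,6,6,4,3,6,6,4]
Step 9: insert uu at [2, 3, 4, 5, 7] -> counters=[5,6,7,5,4,7,6,5]
Step 10: insert a at [1, 2, 3, 6, 7] -> counters=[5,7,8,6,4,7,7,6]
Step 11: insert x at [1, 2, 3, 5, 7] -> counters=[5,8,9,7,4,8,7,7]
Step 12: insert puo at [0, 1, 2, 5, 6] -> counters=[6,9,10,7,4,9,8,7]
Final counters=[6,9,10,7,4,9,8,7] -> counters[3]=7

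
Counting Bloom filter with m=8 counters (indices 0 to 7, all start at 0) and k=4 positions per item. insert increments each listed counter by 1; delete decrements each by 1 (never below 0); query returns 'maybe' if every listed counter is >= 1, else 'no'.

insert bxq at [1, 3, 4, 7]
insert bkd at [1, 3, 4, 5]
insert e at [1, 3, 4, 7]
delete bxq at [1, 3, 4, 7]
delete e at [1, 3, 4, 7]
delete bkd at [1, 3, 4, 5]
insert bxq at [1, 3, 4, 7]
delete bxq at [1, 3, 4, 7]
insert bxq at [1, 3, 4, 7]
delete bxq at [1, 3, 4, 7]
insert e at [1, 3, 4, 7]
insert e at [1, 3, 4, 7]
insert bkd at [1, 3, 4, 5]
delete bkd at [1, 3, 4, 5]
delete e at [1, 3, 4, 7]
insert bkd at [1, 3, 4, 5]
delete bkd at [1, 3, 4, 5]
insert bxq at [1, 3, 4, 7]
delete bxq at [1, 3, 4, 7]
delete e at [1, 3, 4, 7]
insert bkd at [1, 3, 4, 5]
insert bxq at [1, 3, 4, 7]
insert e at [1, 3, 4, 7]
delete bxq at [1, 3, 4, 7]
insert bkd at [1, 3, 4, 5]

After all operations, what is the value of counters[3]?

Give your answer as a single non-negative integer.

Answer: 3

Derivation:
Step 1: insert bxq at [1, 3, 4, 7] -> counters=[0,1,0,1,1,0,0,1]
Step 2: insert bkd at [1, 3, 4, 5] -> counters=[0,2,0,2,2,1,0,1]
Step 3: insert e at [1, 3, 4, 7] -> counters=[0,3,0,3,3,1,0,2]
Step 4: delete bxq at [1, 3, 4, 7] -> counters=[0,2,0,2,2,1,0,1]
Step 5: delete e at [1, 3, 4, 7] -> counters=[0,1,0,1,1,1,0,0]
Step 6: delete bkd at [1, 3, 4, 5] -> counters=[0,0,0,0,0,0,0,0]
Step 7: insert bxq at [1, 3, 4, 7] -> counters=[0,1,0,1,1,0,0,1]
Step 8: delete bxq at [1, 3, 4, 7] -> counters=[0,0,0,0,0,0,0,0]
Step 9: insert bxq at [1, 3, 4, 7] -> counters=[0,1,0,1,1,0,0,1]
Step 10: delete bxq at [1, 3, 4, 7] -> counters=[0,0,0,0,0,0,0,0]
Step 11: insert e at [1, 3, 4, 7] -> counters=[0,1,0,1,1,0,0,1]
Step 12: insert e at [1, 3, 4, 7] -> counters=[0,2,0,2,2,0,0,2]
Step 13: insert bkd at [1, 3, 4, 5] -> counters=[0,3,0,3,3,1,0,2]
Step 14: delete bkd at [1, 3, 4, 5] -> counters=[0,2,0,2,2,0,0,2]
Step 15: delete e at [1, 3, 4, 7] -> counters=[0,1,0,1,1,0,0,1]
Step 16: insert bkd at [1, 3, 4, 5] -> counters=[0,2,0,2,2,1,0,1]
Step 17: delete bkd at [1, 3, 4, 5] -> counters=[0,1,0,1,1,0,0,1]
Step 18: insert bxq at [1, 3, 4, 7] -> counters=[0,2,0,2,2,0,0,2]
Step 19: delete bxq at [1, 3, 4, 7] -> counters=[0,1,0,1,1,0,0,1]
Step 20: delete e at [1, 3, 4, 7] -> counters=[0,0,0,0,0,0,0,0]
Step 21: insert bkd at [1, 3, 4, 5] -> counters=[0,1,0,1,1,1,0,0]
Step 22: insert bxq at [1, 3, 4, 7] -> counters=[0,2,0,2,2,1,0,1]
Step 23: insert e at [1, 3, 4, 7] -> counters=[0,3,0,3,3,1,0,2]
Step 24: delete bxq at [1, 3, 4, 7] -> counters=[0,2,0,2,2,1,0,1]
Step 25: insert bkd at [1, 3, 4, 5] -> counters=[0,3,0,3,3,2,0,1]
Final counters=[0,3,0,3,3,2,0,1] -> counters[3]=3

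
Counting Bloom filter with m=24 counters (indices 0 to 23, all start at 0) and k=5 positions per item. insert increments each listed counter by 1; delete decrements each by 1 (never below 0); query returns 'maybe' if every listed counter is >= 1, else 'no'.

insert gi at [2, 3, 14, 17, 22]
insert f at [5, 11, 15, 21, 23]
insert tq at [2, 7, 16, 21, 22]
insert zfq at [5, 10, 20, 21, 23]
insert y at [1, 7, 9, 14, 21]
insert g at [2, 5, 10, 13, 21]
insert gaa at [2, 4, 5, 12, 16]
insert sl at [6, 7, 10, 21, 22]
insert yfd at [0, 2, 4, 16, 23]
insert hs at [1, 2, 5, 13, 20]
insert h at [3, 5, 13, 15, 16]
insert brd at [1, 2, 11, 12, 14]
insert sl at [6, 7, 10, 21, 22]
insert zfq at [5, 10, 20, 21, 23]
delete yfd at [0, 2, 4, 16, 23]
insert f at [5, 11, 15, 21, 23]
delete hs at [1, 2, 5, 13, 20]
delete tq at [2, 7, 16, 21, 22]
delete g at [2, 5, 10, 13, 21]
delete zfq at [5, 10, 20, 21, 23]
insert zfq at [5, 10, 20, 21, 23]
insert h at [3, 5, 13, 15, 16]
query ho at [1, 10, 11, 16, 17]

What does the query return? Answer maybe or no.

Answer: maybe

Derivation:
Step 1: insert gi at [2, 3, 14, 17, 22] -> counters=[0,0,1,1,0,0,0,0,0,0,0,0,0,0,1,0,0,1,0,0,0,0,1,0]
Step 2: insert f at [5, 11, 15, 21, 23] -> counters=[0,0,1,1,0,1,0,0,0,0,0,1,0,0,1,1,0,1,0,0,0,1,1,1]
Step 3: insert tq at [2, 7, 16, 21, 22] -> counters=[0,0,2,1,0,1,0,1,0,0,0,1,0,0,1,1,1,1,0,0,0,2,2,1]
Step 4: insert zfq at [5, 10, 20, 21, 23] -> counters=[0,0,2,1,0,2,0,1,0,0,1,1,0,0,1,1,1,1,0,0,1,3,2,2]
Step 5: insert y at [1, 7, 9, 14, 21] -> counters=[0,1,2,1,0,2,0,2,0,1,1,1,0,0,2,1,1,1,0,0,1,4,2,2]
Step 6: insert g at [2, 5, 10, 13, 21] -> counters=[0,1,3,1,0,3,0,2,0,1,2,1,0,1,2,1,1,1,0,0,1,5,2,2]
Step 7: insert gaa at [2, 4, 5, 12, 16] -> counters=[0,1,4,1,1,4,0,2,0,1,2,1,1,1,2,1,2,1,0,0,1,5,2,2]
Step 8: insert sl at [6, 7, 10, 21, 22] -> counters=[0,1,4,1,1,4,1,3,0,1,3,1,1,1,2,1,2,1,0,0,1,6,3,2]
Step 9: insert yfd at [0, 2, 4, 16, 23] -> counters=[1,1,5,1,2,4,1,3,0,1,3,1,1,1,2,1,3,1,0,0,1,6,3,3]
Step 10: insert hs at [1, 2, 5, 13, 20] -> counters=[1,2,6,1,2,5,1,3,0,1,3,1,1,2,2,1,3,1,0,0,2,6,3,3]
Step 11: insert h at [3, 5, 13, 15, 16] -> counters=[1,2,6,2,2,6,1,3,0,1,3,1,1,3,2,2,4,1,0,0,2,6,3,3]
Step 12: insert brd at [1, 2, 11, 12, 14] -> counters=[1,3,7,2,2,6,1,3,0,1,3,2,2,3,3,2,4,1,0,0,2,6,3,3]
Step 13: insert sl at [6, 7, 10, 21, 22] -> counters=[1,3,7,2,2,6,2,4,0,1,4,2,2,3,3,2,4,1,0,0,2,7,4,3]
Step 14: insert zfq at [5, 10, 20, 21, 23] -> counters=[1,3,7,2,2,7,2,4,0,1,5,2,2,3,3,2,4,1,0,0,3,8,4,4]
Step 15: delete yfd at [0, 2, 4, 16, 23] -> counters=[0,3,6,2,1,7,2,4,0,1,5,2,2,3,3,2,3,1,0,0,3,8,4,3]
Step 16: insert f at [5, 11, 15, 21, 23] -> counters=[0,3,6,2,1,8,2,4,0,1,5,3,2,3,3,3,3,1,0,0,3,9,4,4]
Step 17: delete hs at [1, 2, 5, 13, 20] -> counters=[0,2,5,2,1,7,2,4,0,1,5,3,2,2,3,3,3,1,0,0,2,9,4,4]
Step 18: delete tq at [2, 7, 16, 21, 22] -> counters=[0,2,4,2,1,7,2,3,0,1,5,3,2,2,3,3,2,1,0,0,2,8,3,4]
Step 19: delete g at [2, 5, 10, 13, 21] -> counters=[0,2,3,2,1,6,2,3,0,1,4,3,2,1,3,3,2,1,0,0,2,7,3,4]
Step 20: delete zfq at [5, 10, 20, 21, 23] -> counters=[0,2,3,2,1,5,2,3,0,1,3,3,2,1,3,3,2,1,0,0,1,6,3,3]
Step 21: insert zfq at [5, 10, 20, 21, 23] -> counters=[0,2,3,2,1,6,2,3,0,1,4,3,2,1,3,3,2,1,0,0,2,7,3,4]
Step 22: insert h at [3, 5, 13, 15, 16] -> counters=[0,2,3,3,1,7,2,3,0,1,4,3,2,2,3,4,3,1,0,0,2,7,3,4]
Query ho: check counters[1]=2 counters[10]=4 counters[11]=3 counters[16]=3 counters[17]=1 -> maybe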